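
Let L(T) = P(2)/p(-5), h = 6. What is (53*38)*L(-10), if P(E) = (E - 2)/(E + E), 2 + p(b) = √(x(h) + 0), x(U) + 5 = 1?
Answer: 0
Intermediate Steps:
x(U) = -4 (x(U) = -5 + 1 = -4)
p(b) = -2 + 2*I (p(b) = -2 + √(-4 + 0) = -2 + √(-4) = -2 + 2*I)
P(E) = (-2 + E)/(2*E) (P(E) = (-2 + E)/((2*E)) = (-2 + E)*(1/(2*E)) = (-2 + E)/(2*E))
L(T) = 0 (L(T) = ((½)*(-2 + 2)/2)/(-2 + 2*I) = ((½)*(½)*0)*((-2 - 2*I)/8) = 0*((-2 - 2*I)/8) = 0)
(53*38)*L(-10) = (53*38)*0 = 2014*0 = 0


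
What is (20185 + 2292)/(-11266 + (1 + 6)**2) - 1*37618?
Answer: -421983583/11217 ≈ -37620.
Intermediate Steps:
(20185 + 2292)/(-11266 + (1 + 6)**2) - 1*37618 = 22477/(-11266 + 7**2) - 37618 = 22477/(-11266 + 49) - 37618 = 22477/(-11217) - 37618 = 22477*(-1/11217) - 37618 = -22477/11217 - 37618 = -421983583/11217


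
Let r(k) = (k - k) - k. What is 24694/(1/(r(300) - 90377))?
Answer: -2239177838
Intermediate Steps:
r(k) = -k (r(k) = 0 - k = -k)
24694/(1/(r(300) - 90377)) = 24694/(1/(-1*300 - 90377)) = 24694/(1/(-300 - 90377)) = 24694/(1/(-90677)) = 24694/(-1/90677) = 24694*(-90677) = -2239177838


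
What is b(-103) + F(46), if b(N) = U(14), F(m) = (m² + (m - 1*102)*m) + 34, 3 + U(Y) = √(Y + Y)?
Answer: -429 + 2*√7 ≈ -423.71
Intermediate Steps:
U(Y) = -3 + √2*√Y (U(Y) = -3 + √(Y + Y) = -3 + √(2*Y) = -3 + √2*√Y)
F(m) = 34 + m² + m*(-102 + m) (F(m) = (m² + (m - 102)*m) + 34 = (m² + (-102 + m)*m) + 34 = (m² + m*(-102 + m)) + 34 = 34 + m² + m*(-102 + m))
b(N) = -3 + 2*√7 (b(N) = -3 + √2*√14 = -3 + 2*√7)
b(-103) + F(46) = (-3 + 2*√7) + (34 - 102*46 + 2*46²) = (-3 + 2*√7) + (34 - 4692 + 2*2116) = (-3 + 2*√7) + (34 - 4692 + 4232) = (-3 + 2*√7) - 426 = -429 + 2*√7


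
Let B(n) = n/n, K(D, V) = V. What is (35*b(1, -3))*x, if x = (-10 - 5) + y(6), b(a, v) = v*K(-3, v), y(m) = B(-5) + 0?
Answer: -4410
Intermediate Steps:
B(n) = 1
y(m) = 1 (y(m) = 1 + 0 = 1)
b(a, v) = v**2 (b(a, v) = v*v = v**2)
x = -14 (x = (-10 - 5) + 1 = -15 + 1 = -14)
(35*b(1, -3))*x = (35*(-3)**2)*(-14) = (35*9)*(-14) = 315*(-14) = -4410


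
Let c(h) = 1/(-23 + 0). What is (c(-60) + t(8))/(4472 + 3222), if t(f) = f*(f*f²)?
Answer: 94207/176962 ≈ 0.53236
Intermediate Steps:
c(h) = -1/23 (c(h) = 1/(-23) = -1/23)
t(f) = f⁴ (t(f) = f*f³ = f⁴)
(c(-60) + t(8))/(4472 + 3222) = (-1/23 + 8⁴)/(4472 + 3222) = (-1/23 + 4096)/7694 = (94207/23)*(1/7694) = 94207/176962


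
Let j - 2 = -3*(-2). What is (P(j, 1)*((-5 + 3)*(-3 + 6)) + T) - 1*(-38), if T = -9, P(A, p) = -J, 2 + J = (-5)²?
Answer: 167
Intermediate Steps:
j = 8 (j = 2 - 3*(-2) = 2 + 6 = 8)
J = 23 (J = -2 + (-5)² = -2 + 25 = 23)
P(A, p) = -23 (P(A, p) = -1*23 = -23)
(P(j, 1)*((-5 + 3)*(-3 + 6)) + T) - 1*(-38) = (-23*(-5 + 3)*(-3 + 6) - 9) - 1*(-38) = (-(-46)*3 - 9) + 38 = (-23*(-6) - 9) + 38 = (138 - 9) + 38 = 129 + 38 = 167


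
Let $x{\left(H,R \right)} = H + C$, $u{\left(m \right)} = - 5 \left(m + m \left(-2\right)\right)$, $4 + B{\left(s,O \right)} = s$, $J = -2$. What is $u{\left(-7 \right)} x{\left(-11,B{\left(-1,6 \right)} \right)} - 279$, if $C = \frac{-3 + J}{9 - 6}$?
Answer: $\frac{493}{3} \approx 164.33$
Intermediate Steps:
$B{\left(s,O \right)} = -4 + s$
$u{\left(m \right)} = 5 m$ ($u{\left(m \right)} = - 5 \left(m - 2 m\right) = - 5 \left(- m\right) = 5 m$)
$C = - \frac{5}{3}$ ($C = \frac{-3 - 2}{9 - 6} = - \frac{5}{3} \approx -1.6667$)
$x{\left(H,R \right)} = - \frac{5}{3} + H$ ($x{\left(H,R \right)} = H - \frac{5}{3} = - \frac{5}{3} + H$)
$u{\left(-7 \right)} x{\left(-11,B{\left(-1,6 \right)} \right)} - 279 = 5 \left(-7\right) \left(- \frac{5}{3} - 11\right) - 279 = \left(-35\right) \left(- \frac{38}{3}\right) - 279 = \frac{1330}{3} - 279 = \frac{493}{3}$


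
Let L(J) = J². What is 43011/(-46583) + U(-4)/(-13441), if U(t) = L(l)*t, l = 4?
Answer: -575129539/626122103 ≈ -0.91856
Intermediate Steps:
U(t) = 16*t (U(t) = 4²*t = 16*t)
43011/(-46583) + U(-4)/(-13441) = 43011/(-46583) + (16*(-4))/(-13441) = 43011*(-1/46583) - 64*(-1/13441) = -43011/46583 + 64/13441 = -575129539/626122103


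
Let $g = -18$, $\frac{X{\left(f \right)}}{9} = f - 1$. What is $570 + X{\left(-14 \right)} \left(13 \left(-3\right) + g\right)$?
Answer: $8265$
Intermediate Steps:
$X{\left(f \right)} = -9 + 9 f$ ($X{\left(f \right)} = 9 \left(f - 1\right) = 9 \left(-1 + f\right) = -9 + 9 f$)
$570 + X{\left(-14 \right)} \left(13 \left(-3\right) + g\right) = 570 + \left(-9 + 9 \left(-14\right)\right) \left(13 \left(-3\right) - 18\right) = 570 + \left(-9 - 126\right) \left(-39 - 18\right) = 570 - -7695 = 570 + 7695 = 8265$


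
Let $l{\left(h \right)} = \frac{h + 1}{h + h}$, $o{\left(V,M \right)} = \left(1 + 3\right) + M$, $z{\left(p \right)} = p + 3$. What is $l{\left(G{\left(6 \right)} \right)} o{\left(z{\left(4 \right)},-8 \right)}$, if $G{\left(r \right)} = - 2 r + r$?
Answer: $- \frac{5}{3} \approx -1.6667$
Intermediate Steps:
$z{\left(p \right)} = 3 + p$
$G{\left(r \right)} = - r$
$o{\left(V,M \right)} = 4 + M$
$l{\left(h \right)} = \frac{1 + h}{2 h}$
$l{\left(G{\left(6 \right)} \right)} o{\left(z{\left(4 \right)},-8 \right)} = \frac{1 - 6}{2 \left(\left(-1\right) 6\right)} \left(4 - 8\right) = \frac{1 - 6}{2 \left(-6\right)} \left(-4\right) = \frac{1}{2} \left(- \frac{1}{6}\right) \left(-5\right) \left(-4\right) = \frac{5}{12} \left(-4\right) = - \frac{5}{3}$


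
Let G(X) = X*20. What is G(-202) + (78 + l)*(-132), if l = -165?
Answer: 7444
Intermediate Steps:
G(X) = 20*X
G(-202) + (78 + l)*(-132) = 20*(-202) + (78 - 165)*(-132) = -4040 - 87*(-132) = -4040 + 11484 = 7444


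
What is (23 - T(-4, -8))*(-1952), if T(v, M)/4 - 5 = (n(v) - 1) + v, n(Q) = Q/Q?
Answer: -37088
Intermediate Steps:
n(Q) = 1
T(v, M) = 20 + 4*v (T(v, M) = 20 + 4*((1 - 1) + v) = 20 + 4*(0 + v) = 20 + 4*v)
(23 - T(-4, -8))*(-1952) = (23 - (20 + 4*(-4)))*(-1952) = (23 - (20 - 16))*(-1952) = (23 - 1*4)*(-1952) = (23 - 4)*(-1952) = 19*(-1952) = -37088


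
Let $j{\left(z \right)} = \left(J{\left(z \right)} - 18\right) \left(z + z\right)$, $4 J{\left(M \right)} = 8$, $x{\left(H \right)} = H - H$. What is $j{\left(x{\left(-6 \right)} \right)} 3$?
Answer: $0$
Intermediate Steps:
$x{\left(H \right)} = 0$
$J{\left(M \right)} = 2$ ($J{\left(M \right)} = \frac{1}{4} \cdot 8 = 2$)
$j{\left(z \right)} = - 32 z$ ($j{\left(z \right)} = \left(2 - 18\right) \left(z + z\right) = - 16 \cdot 2 z = - 32 z$)
$j{\left(x{\left(-6 \right)} \right)} 3 = \left(-32\right) 0 \cdot 3 = 0 \cdot 3 = 0$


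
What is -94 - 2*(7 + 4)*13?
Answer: -380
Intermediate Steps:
-94 - 2*(7 + 4)*13 = -94 - 2*11*13 = -94 - 22*13 = -94 - 286 = -380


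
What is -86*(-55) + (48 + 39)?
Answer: 4817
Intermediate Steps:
-86*(-55) + (48 + 39) = 4730 + 87 = 4817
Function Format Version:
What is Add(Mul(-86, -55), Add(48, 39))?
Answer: 4817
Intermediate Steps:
Add(Mul(-86, -55), Add(48, 39)) = Add(4730, 87) = 4817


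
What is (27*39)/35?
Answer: 1053/35 ≈ 30.086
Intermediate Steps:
(27*39)/35 = 1053*(1/35) = 1053/35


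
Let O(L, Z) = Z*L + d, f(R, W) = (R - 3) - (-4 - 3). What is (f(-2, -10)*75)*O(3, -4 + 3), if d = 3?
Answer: 0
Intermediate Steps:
f(R, W) = 4 + R (f(R, W) = (-3 + R) - 1*(-7) = (-3 + R) + 7 = 4 + R)
O(L, Z) = 3 + L*Z (O(L, Z) = Z*L + 3 = L*Z + 3 = 3 + L*Z)
(f(-2, -10)*75)*O(3, -4 + 3) = ((4 - 2)*75)*(3 + 3*(-4 + 3)) = (2*75)*(3 + 3*(-1)) = 150*(3 - 3) = 150*0 = 0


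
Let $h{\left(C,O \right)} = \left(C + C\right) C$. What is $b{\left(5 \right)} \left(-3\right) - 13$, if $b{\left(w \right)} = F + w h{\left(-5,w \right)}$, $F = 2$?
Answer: $-769$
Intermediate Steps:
$h{\left(C,O \right)} = 2 C^{2}$ ($h{\left(C,O \right)} = 2 C C = 2 C^{2}$)
$b{\left(w \right)} = 2 + 50 w$ ($b{\left(w \right)} = 2 + w 2 \left(-5\right)^{2} = 2 + w 2 \cdot 25 = 2 + w 50 = 2 + 50 w$)
$b{\left(5 \right)} \left(-3\right) - 13 = \left(2 + 50 \cdot 5\right) \left(-3\right) - 13 = \left(2 + 250\right) \left(-3\right) - 13 = 252 \left(-3\right) - 13 = -756 - 13 = -769$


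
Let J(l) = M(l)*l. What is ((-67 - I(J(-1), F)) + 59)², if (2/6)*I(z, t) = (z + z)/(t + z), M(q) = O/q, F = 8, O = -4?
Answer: 4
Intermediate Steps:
M(q) = -4/q
J(l) = -4 (J(l) = (-4/l)*l = -4)
I(z, t) = 6*z/(t + z) (I(z, t) = 3*((z + z)/(t + z)) = 3*((2*z)/(t + z)) = 3*(2*z/(t + z)) = 6*z/(t + z))
((-67 - I(J(-1), F)) + 59)² = ((-67 - 6*(-4)/(8 - 4)) + 59)² = ((-67 - 6*(-4)/4) + 59)² = ((-67 - 1*(-6)) + 59)² = ((-67 + 6) + 59)² = (-61 + 59)² = (-2)² = 4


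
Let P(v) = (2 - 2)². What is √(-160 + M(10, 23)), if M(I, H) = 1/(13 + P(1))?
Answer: 3*I*√3003/13 ≈ 12.646*I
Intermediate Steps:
P(v) = 0 (P(v) = 0² = 0)
M(I, H) = 1/13 (M(I, H) = 1/(13 + 0) = 1/13)
√(-160 + M(10, 23)) = √(-160 + 1/13) = √(-2079/13) = 3*I*√3003/13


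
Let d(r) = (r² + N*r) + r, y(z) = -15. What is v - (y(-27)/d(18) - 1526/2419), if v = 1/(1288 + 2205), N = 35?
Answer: 1770054623/2737659708 ≈ 0.64656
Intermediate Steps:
v = 1/3493 ≈ 0.00028629
d(r) = r² + 36*r (d(r) = (r² + 35*r) + r = r² + 36*r)
v - (y(-27)/d(18) - 1526/2419) = 1/3493 - (-15*1/(18*(36 + 18)) - 1526/2419) = 1/3493 - (-15/(18*54) - 1526*1/2419) = 1/3493 - (-15/972 - 1526/2419) = 1/3493 - (-15*1/972 - 1526/2419) = 1/3493 - (-5/324 - 1526/2419) = 1/3493 - 1*(-506519/783756) = 1/3493 + 506519/783756 = 1770054623/2737659708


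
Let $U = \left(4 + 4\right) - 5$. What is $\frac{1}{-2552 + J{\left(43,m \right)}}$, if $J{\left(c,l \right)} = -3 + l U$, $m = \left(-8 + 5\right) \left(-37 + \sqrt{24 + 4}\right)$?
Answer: $- \frac{1111}{2467508} + \frac{9 \sqrt{7}}{2467508} \approx -0.0004406$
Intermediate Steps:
$U = 3$ ($U = 8 - 5 = 3$)
$m = 111 - 6 \sqrt{7}$ ($m = - 3 \left(-37 + \sqrt{28}\right) = - 3 \left(-37 + 2 \sqrt{7}\right) = 111 - 6 \sqrt{7} \approx 95.125$)
$J{\left(c,l \right)} = -3 + 3 l$ ($J{\left(c,l \right)} = -3 + l 3 = -3 + 3 l$)
$\frac{1}{-2552 + J{\left(43,m \right)}} = \frac{1}{-2552 - \left(3 - 3 \left(111 - 6 \sqrt{7}\right)\right)} = \frac{1}{-2552 + \left(-3 + \left(333 - 18 \sqrt{7}\right)\right)} = \frac{1}{-2552 + \left(330 - 18 \sqrt{7}\right)} = \frac{1}{-2222 - 18 \sqrt{7}}$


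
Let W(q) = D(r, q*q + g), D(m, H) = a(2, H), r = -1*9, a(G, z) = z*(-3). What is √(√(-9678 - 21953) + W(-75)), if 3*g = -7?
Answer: √(-16868 + I*√31631) ≈ 0.6847 + 129.88*I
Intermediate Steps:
a(G, z) = -3*z
g = -7/3 (g = (⅓)*(-7) = -7/3 ≈ -2.3333)
r = -9
D(m, H) = -3*H
W(q) = 7 - 3*q² (W(q) = -3*(q*q - 7/3) = -3*(q² - 7/3) = -3*(-7/3 + q²) = 7 - 3*q²)
√(√(-9678 - 21953) + W(-75)) = √(√(-9678 - 21953) + (7 - 3*(-75)²)) = √(√(-31631) + (7 - 3*5625)) = √(I*√31631 + (7 - 16875)) = √(I*√31631 - 16868) = √(-16868 + I*√31631)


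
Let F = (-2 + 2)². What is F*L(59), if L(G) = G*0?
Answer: 0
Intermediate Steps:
F = 0 (F = 0² = 0)
L(G) = 0
F*L(59) = 0*0 = 0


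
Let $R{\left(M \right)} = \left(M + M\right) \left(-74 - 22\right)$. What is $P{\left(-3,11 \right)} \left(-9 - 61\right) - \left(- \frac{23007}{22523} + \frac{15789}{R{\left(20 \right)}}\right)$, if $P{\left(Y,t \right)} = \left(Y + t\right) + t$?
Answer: $- \frac{38195167691}{28829440} \approx -1324.9$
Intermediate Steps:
$P{\left(Y,t \right)} = Y + 2 t$
$R{\left(M \right)} = - 192 M$ ($R{\left(M \right)} = 2 M \left(-96\right) = - 192 M$)
$P{\left(-3,11 \right)} \left(-9 - 61\right) - \left(- \frac{23007}{22523} + \frac{15789}{R{\left(20 \right)}}\right) = \left(-3 + 2 \cdot 11\right) \left(-9 - 61\right) - \left(- \frac{23007}{22523} + \frac{15789}{\left(-192\right) 20}\right) = \left(-3 + 22\right) \left(-70\right) - \left(\left(-23007\right) \frac{1}{22523} + \frac{15789}{-3840}\right) = 19 \left(-70\right) - \left(- \frac{23007}{22523} + 15789 \left(- \frac{1}{3840}\right)\right) = -1330 - \left(- \frac{23007}{22523} - \frac{5263}{1280}\right) = -1330 - - \frac{147987509}{28829440} = -1330 + \frac{147987509}{28829440} = - \frac{38195167691}{28829440}$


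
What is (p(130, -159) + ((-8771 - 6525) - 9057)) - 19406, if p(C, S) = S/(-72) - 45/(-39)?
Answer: -13651759/312 ≈ -43756.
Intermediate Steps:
p(C, S) = 15/13 - S/72 (p(C, S) = S*(-1/72) - 45*(-1/39) = -S/72 + 15/13 = 15/13 - S/72)
(p(130, -159) + ((-8771 - 6525) - 9057)) - 19406 = ((15/13 - 1/72*(-159)) + ((-8771 - 6525) - 9057)) - 19406 = ((15/13 + 53/24) + (-15296 - 9057)) - 19406 = (1049/312 - 24353) - 19406 = -7597087/312 - 19406 = -13651759/312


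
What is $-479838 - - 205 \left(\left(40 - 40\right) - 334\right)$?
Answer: $-548308$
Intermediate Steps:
$-479838 - - 205 \left(\left(40 - 40\right) - 334\right) = -479838 - - 205 \left(0 - 334\right) = -479838 - \left(-205\right) \left(-334\right) = -479838 - 68470 = -548308$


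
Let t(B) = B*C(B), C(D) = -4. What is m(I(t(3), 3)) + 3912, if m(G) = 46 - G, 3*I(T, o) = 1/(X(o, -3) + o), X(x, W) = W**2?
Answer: 142487/36 ≈ 3958.0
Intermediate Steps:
t(B) = -4*B (t(B) = B*(-4) = -4*B)
I(T, o) = 1/(3*(9 + o)) (I(T, o) = 1/(3*((-3)**2 + o)) = 1/(3*(9 + o)))
m(I(t(3), 3)) + 3912 = (46 - 1/(3*(9 + 3))) + 3912 = (46 - 1/(3*12)) + 3912 = (46 - 1*1/36) + 3912 = (46 - 1/36) + 3912 = 1655/36 + 3912 = 142487/36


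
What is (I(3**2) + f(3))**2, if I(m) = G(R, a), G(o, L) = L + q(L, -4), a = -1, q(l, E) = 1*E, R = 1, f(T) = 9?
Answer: 16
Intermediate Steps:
q(l, E) = E
G(o, L) = -4 + L (G(o, L) = L - 4 = -4 + L)
I(m) = -5 (I(m) = -4 - 1 = -5)
(I(3**2) + f(3))**2 = (-5 + 9)**2 = 4**2 = 16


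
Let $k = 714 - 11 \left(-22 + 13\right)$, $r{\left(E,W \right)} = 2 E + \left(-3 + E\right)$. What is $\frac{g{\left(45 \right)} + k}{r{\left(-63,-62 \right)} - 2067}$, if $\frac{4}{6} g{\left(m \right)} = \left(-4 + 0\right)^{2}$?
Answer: $- \frac{93}{251} \approx -0.37052$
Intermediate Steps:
$g{\left(m \right)} = 24$ ($g{\left(m \right)} = \frac{3 \left(-4 + 0\right)^{2}}{2} = \frac{3 \left(-4\right)^{2}}{2} = \frac{3}{2} \cdot 16 = 24$)
$r{\left(E,W \right)} = -3 + 3 E$
$k = 813$ ($k = 714 - -99 = 714 + 99 = 813$)
$\frac{g{\left(45 \right)} + k}{r{\left(-63,-62 \right)} - 2067} = \frac{24 + 813}{\left(-3 + 3 \left(-63\right)\right) - 2067} = \frac{837}{\left(-3 - 189\right) - 2067} = \frac{837}{-192 - 2067} = \frac{837}{-2259} = 837 \left(- \frac{1}{2259}\right) = - \frac{93}{251}$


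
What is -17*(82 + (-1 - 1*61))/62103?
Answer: -340/62103 ≈ -0.0054748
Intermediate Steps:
-17*(82 + (-1 - 1*61))/62103 = -17*(82 + (-1 - 61))*(1/62103) = -17*(82 - 62)*(1/62103) = -17*20*(1/62103) = -340*1/62103 = -340/62103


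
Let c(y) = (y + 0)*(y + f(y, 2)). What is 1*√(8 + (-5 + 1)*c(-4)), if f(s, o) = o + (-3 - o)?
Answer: 2*I*√26 ≈ 10.198*I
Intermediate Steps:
f(s, o) = -3
c(y) = y*(-3 + y) (c(y) = (y + 0)*(y - 3) = y*(-3 + y))
1*√(8 + (-5 + 1)*c(-4)) = 1*√(8 + (-5 + 1)*(-4*(-3 - 4))) = 1*√(8 - (-16)*(-7)) = 1*√(8 - 4*28) = 1*√(8 - 112) = 1*√(-104) = 1*(2*I*√26) = 2*I*√26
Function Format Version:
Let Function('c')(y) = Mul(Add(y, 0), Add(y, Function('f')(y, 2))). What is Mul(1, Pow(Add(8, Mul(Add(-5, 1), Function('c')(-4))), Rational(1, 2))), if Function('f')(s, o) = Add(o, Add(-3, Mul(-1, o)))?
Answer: Mul(2, I, Pow(26, Rational(1, 2))) ≈ Mul(10.198, I)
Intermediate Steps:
Function('f')(s, o) = -3
Function('c')(y) = Mul(y, Add(-3, y)) (Function('c')(y) = Mul(Add(y, 0), Add(y, -3)) = Mul(y, Add(-3, y)))
Mul(1, Pow(Add(8, Mul(Add(-5, 1), Function('c')(-4))), Rational(1, 2))) = Mul(1, Pow(Add(8, Mul(Add(-5, 1), Mul(-4, Add(-3, -4)))), Rational(1, 2))) = Mul(1, Pow(Add(8, Mul(-4, Mul(-4, -7))), Rational(1, 2))) = Mul(1, Pow(Add(8, Mul(-4, 28)), Rational(1, 2))) = Mul(1, Pow(Add(8, -112), Rational(1, 2))) = Mul(1, Pow(-104, Rational(1, 2))) = Mul(1, Mul(2, I, Pow(26, Rational(1, 2)))) = Mul(2, I, Pow(26, Rational(1, 2)))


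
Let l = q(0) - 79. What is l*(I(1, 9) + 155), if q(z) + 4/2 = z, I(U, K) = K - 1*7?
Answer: -12717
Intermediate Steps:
I(U, K) = -7 + K (I(U, K) = K - 7 = -7 + K)
q(z) = -2 + z
l = -81 (l = (-2 + 0) - 79 = -2 - 79 = -81)
l*(I(1, 9) + 155) = -81*((-7 + 9) + 155) = -81*(2 + 155) = -81*157 = -12717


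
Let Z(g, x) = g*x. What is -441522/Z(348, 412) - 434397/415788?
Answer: -3414745189/827972504 ≈ -4.1242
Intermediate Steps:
-441522/Z(348, 412) - 434397/415788 = -441522/(348*412) - 434397/415788 = -441522/143376 - 434397*1/415788 = -441522*1/143376 - 144799/138596 = -73587/23896 - 144799/138596 = -3414745189/827972504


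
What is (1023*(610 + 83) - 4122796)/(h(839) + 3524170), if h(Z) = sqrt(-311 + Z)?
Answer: -6015506211845/6209887094186 + 3413857*sqrt(33)/3104943547093 ≈ -0.96869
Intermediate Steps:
(1023*(610 + 83) - 4122796)/(h(839) + 3524170) = (1023*(610 + 83) - 4122796)/(sqrt(-311 + 839) + 3524170) = (1023*693 - 4122796)/(sqrt(528) + 3524170) = (708939 - 4122796)/(4*sqrt(33) + 3524170) = -3413857/(3524170 + 4*sqrt(33))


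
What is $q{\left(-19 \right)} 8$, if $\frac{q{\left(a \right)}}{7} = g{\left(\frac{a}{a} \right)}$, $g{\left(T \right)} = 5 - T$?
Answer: $224$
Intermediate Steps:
$q{\left(a \right)} = 28$ ($q{\left(a \right)} = 7 \left(5 - \frac{a}{a}\right) = 7 \left(5 - 1\right) = 7 \cdot 4 = 28$)
$q{\left(-19 \right)} 8 = 28 \cdot 8 = 224$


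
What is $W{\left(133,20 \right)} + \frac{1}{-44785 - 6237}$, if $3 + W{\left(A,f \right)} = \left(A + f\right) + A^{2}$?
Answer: $\frac{910181457}{51022} \approx 17839.0$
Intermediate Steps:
$W{\left(A,f \right)} = -3 + A + f + A^{2}$ ($W{\left(A,f \right)} = -3 + \left(\left(A + f\right) + A^{2}\right) = -3 + \left(A + f + A^{2}\right) = -3 + A + f + A^{2}$)
$W{\left(133,20 \right)} + \frac{1}{-44785 - 6237} = \left(-3 + 133 + 20 + 133^{2}\right) + \frac{1}{-44785 - 6237} = \left(-3 + 133 + 20 + 17689\right) + \frac{1}{-51022} = 17839 - \frac{1}{51022} = \frac{910181457}{51022}$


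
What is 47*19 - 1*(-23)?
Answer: 916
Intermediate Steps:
47*19 - 1*(-23) = 893 + 23 = 916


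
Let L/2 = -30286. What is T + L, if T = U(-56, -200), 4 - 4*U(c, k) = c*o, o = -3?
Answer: -60613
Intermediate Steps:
U(c, k) = 1 + 3*c/4 (U(c, k) = 1 - c*(-3)/4 = 1 - (-3)*c/4 = 1 + 3*c/4)
L = -60572 (L = 2*(-30286) = -60572)
T = -41 (T = 1 + (¾)*(-56) = 1 - 42 = -41)
T + L = -41 - 60572 = -60613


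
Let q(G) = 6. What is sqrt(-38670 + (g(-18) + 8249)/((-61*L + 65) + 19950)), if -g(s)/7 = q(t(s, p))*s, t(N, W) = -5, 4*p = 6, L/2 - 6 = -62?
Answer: I*sqrt(3096844658755)/8949 ≈ 196.65*I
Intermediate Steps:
L = -112 (L = 12 + 2*(-62) = 12 - 124 = -112)
p = 3/2 (p = (1/4)*6 = 3/2 ≈ 1.5000)
g(s) = -42*s
sqrt(-38670 + (g(-18) + 8249)/((-61*L + 65) + 19950)) = sqrt(-38670 + (-42*(-18) + 8249)/((-61*(-112) + 65) + 19950)) = sqrt(-38670 + (756 + 8249)/((6832 + 65) + 19950)) = sqrt(-38670 + 9005/(6897 + 19950)) = sqrt(-38670 + 9005/26847) = sqrt(-1038164485/26847) = I*sqrt(3096844658755)/8949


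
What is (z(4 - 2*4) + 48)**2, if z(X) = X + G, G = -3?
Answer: 1681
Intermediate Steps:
z(X) = -3 + X (z(X) = X - 3 = -3 + X)
(z(4 - 2*4) + 48)**2 = ((-3 + (4 - 2*4)) + 48)**2 = ((-3 + (4 - 8)) + 48)**2 = ((-3 - 4) + 48)**2 = (-7 + 48)**2 = 41**2 = 1681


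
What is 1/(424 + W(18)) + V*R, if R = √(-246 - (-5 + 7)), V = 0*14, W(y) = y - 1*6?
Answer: 1/436 ≈ 0.0022936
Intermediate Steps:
W(y) = -6 + y (W(y) = y - 6 = -6 + y)
V = 0
R = 2*I*√62 (R = √(-246 - 1*2) = √(-246 - 2) = √(-248) = 2*I*√62 ≈ 15.748*I)
1/(424 + W(18)) + V*R = 1/(424 + (-6 + 18)) + 0*(2*I*√62) = 1/(424 + 12) + 0 = 1/436 + 0 = 1/436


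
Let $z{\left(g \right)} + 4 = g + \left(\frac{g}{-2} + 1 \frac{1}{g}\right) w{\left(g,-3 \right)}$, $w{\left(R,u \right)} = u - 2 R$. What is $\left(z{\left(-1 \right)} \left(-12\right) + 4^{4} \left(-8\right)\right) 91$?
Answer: $-181454$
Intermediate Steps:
$z{\left(g \right)} = -4 + g + \left(-3 - 2 g\right) \left(\frac{1}{g} - \frac{g}{2}\right)$ ($z{\left(g \right)} = -4 + \left(g + \left(\frac{g}{-2} + 1 \frac{1}{g}\right) \left(-3 - 2 g\right)\right) = -4 + \left(g + \left(g \left(- \frac{1}{2}\right) + \frac{1}{g}\right) \left(-3 - 2 g\right)\right) = -4 + \left(g + \left(- \frac{g}{2} + \frac{1}{g}\right) \left(-3 - 2 g\right)\right) = -4 + \left(g + \left(\frac{1}{g} - \frac{g}{2}\right) \left(-3 - 2 g\right)\right) = -4 + \left(g + \left(-3 - 2 g\right) \left(\frac{1}{g} - \frac{g}{2}\right)\right) = -4 + g + \left(-3 - 2 g\right) \left(\frac{1}{g} - \frac{g}{2}\right)$)
$\left(z{\left(-1 \right)} \left(-12\right) + 4^{4} \left(-8\right)\right) 91 = \left(\left(-6 + \left(-1\right)^{2} - \frac{3}{-1} + \frac{5}{2} \left(-1\right)\right) \left(-12\right) + 4^{4} \left(-8\right)\right) 91 = \left(\left(-6 + 1 - -3 - \frac{5}{2}\right) \left(-12\right) + 256 \left(-8\right)\right) 91 = \left(\left(-6 + 1 + 3 - \frac{5}{2}\right) \left(-12\right) - 2048\right) 91 = \left(\left(- \frac{9}{2}\right) \left(-12\right) - 2048\right) 91 = \left(54 - 2048\right) 91 = \left(-1994\right) 91 = -181454$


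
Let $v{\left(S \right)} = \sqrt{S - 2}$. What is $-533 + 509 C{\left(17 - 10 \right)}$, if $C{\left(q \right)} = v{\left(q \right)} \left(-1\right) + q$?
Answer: $3030 - 509 \sqrt{5} \approx 1891.8$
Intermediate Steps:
$v{\left(S \right)} = \sqrt{-2 + S}$
$C{\left(q \right)} = q - \sqrt{-2 + q}$ ($C{\left(q \right)} = \sqrt{-2 + q} \left(-1\right) + q = - \sqrt{-2 + q} + q = q - \sqrt{-2 + q}$)
$-533 + 509 C{\left(17 - 10 \right)} = -533 + 509 \left(\left(17 - 10\right) - \sqrt{-2 + \left(17 - 10\right)}\right) = -533 + 509 \left(7 - \sqrt{-2 + 7}\right) = -533 + 509 \left(7 - \sqrt{5}\right) = -533 + \left(3563 - 509 \sqrt{5}\right) = 3030 - 509 \sqrt{5}$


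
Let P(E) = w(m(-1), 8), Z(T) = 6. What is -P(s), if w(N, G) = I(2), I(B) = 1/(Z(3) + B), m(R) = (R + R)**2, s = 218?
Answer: -1/8 ≈ -0.12500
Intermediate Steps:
m(R) = 4*R**2 (m(R) = (2*R)**2 = 4*R**2)
I(B) = 1/(6 + B)
w(N, G) = 1/8 (w(N, G) = 1/(6 + 2) = 1/8)
P(E) = 1/8
-P(s) = -1*1/8 = -1/8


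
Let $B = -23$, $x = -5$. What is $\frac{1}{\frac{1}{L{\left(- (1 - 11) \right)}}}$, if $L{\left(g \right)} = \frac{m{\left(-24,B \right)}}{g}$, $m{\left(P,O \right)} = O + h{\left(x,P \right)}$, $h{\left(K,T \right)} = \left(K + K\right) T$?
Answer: $\frac{217}{10} \approx 21.7$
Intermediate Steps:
$h{\left(K,T \right)} = 2 K T$
$m{\left(P,O \right)} = O - 10 P$ ($m{\left(P,O \right)} = O + 2 \left(-5\right) P = O - 10 P$)
$L{\left(g \right)} = \frac{217}{g}$ ($L{\left(g \right)} = \frac{-23 - -240}{g} = \frac{-23 + 240}{g} = \frac{217}{g}$)
$\frac{1}{\frac{1}{L{\left(- (1 - 11) \right)}}} = \frac{1}{\frac{1}{217 \frac{1}{\left(-1\right) \left(1 - 11\right)}}} = \frac{1}{\frac{1}{217 \frac{1}{\left(-1\right) \left(-10\right)}}} = \frac{1}{\frac{1}{217 \cdot \frac{1}{10}}} = \frac{1}{\frac{1}{\frac{217}{10}}} = \frac{1}{\frac{10}{217}} = \frac{217}{10}$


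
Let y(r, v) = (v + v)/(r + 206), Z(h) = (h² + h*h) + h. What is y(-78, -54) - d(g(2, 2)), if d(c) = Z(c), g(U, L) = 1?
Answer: -123/32 ≈ -3.8438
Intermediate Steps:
Z(h) = h + 2*h² (Z(h) = (h² + h²) + h = 2*h² + h = h + 2*h²)
d(c) = c*(1 + 2*c)
y(r, v) = 2*v/(206 + r) (y(r, v) = (2*v)/(206 + r) = 2*v/(206 + r))
y(-78, -54) - d(g(2, 2)) = 2*(-54)/(206 - 78) - (1 + 2*1) = 2*(-54)/128 - (1 + 2) = 2*(-54)*(1/128) - 3 = -27/32 - 1*3 = -27/32 - 3 = -123/32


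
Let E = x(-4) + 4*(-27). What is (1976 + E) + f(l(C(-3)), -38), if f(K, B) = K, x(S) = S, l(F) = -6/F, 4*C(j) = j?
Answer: 1872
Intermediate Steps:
C(j) = j/4
E = -112 (E = -4 + 4*(-27) = -4 - 108 = -112)
(1976 + E) + f(l(C(-3)), -38) = (1976 - 112) - 6/((1/4)*(-3)) = 1864 - 6/(-3/4) = 1864 - 6*(-4/3) = 1864 + 8 = 1872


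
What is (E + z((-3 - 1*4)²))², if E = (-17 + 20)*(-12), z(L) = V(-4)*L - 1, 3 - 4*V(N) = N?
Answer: 38025/16 ≈ 2376.6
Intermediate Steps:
V(N) = ¾ - N/4
z(L) = -1 + 7*L/4 (z(L) = (¾ - ¼*(-4))*L - 1 = (¾ + 1)*L - 1 = 7*L/4 - 1 = -1 + 7*L/4)
E = -36 (E = 3*(-12) = -36)
(E + z((-3 - 1*4)²))² = (-36 + (-1 + 7*(-3 - 1*4)²/4))² = (-36 + (-1 + 7*(-3 - 4)²/4))² = (-36 + (-1 + (7/4)*(-7)²))² = (-36 + (-1 + (7/4)*49))² = (-36 + (-1 + 343/4))² = (-36 + 339/4)² = (195/4)² = 38025/16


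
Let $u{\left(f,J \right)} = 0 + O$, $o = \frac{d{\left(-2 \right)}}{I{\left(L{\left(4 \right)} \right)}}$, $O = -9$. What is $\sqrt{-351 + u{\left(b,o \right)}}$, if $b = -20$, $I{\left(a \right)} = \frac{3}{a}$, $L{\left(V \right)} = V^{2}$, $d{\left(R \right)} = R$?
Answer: $6 i \sqrt{10} \approx 18.974 i$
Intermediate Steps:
$o = - \frac{32}{3}$ ($o = - \frac{2}{3 \frac{1}{4^{2}}} = - \frac{2}{3 \cdot \frac{1}{16}} = - \frac{2}{\frac{3}{16}} = \left(-2\right) \frac{16}{3} = - \frac{32}{3} \approx -10.667$)
$u{\left(f,J \right)} = -9$ ($u{\left(f,J \right)} = 0 - 9 = -9$)
$\sqrt{-351 + u{\left(b,o \right)}} = \sqrt{-351 - 9} = \sqrt{-360} = 6 i \sqrt{10}$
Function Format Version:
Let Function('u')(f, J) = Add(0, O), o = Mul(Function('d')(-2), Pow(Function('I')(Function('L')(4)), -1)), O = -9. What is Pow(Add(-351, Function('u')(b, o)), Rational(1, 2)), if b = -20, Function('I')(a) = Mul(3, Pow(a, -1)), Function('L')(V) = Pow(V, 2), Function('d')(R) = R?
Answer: Mul(6, I, Pow(10, Rational(1, 2))) ≈ Mul(18.974, I)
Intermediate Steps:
o = Rational(-32, 3) (o = Mul(-2, Pow(Mul(3, Pow(Pow(4, 2), -1)), -1)) = Mul(-2, Pow(Mul(3, Pow(16, -1)), -1)) = Mul(-2, Pow(Mul(3, Rational(1, 16)), -1)) = Mul(-2, Pow(Rational(3, 16), -1)) = Mul(-2, Rational(16, 3)) = Rational(-32, 3) ≈ -10.667)
Function('u')(f, J) = -9 (Function('u')(f, J) = Add(0, -9) = -9)
Pow(Add(-351, Function('u')(b, o)), Rational(1, 2)) = Pow(Add(-351, -9), Rational(1, 2)) = Pow(-360, Rational(1, 2)) = Mul(6, I, Pow(10, Rational(1, 2)))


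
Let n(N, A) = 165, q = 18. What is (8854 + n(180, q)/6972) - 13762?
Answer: -11406137/2324 ≈ -4908.0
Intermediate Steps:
(8854 + n(180, q)/6972) - 13762 = (8854 + 165/6972) - 13762 = (8854 + 165*(1/6972)) - 13762 = (8854 + 55/2324) - 13762 = 20576751/2324 - 13762 = -11406137/2324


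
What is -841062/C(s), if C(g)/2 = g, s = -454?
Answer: 420531/454 ≈ 926.28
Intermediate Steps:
C(g) = 2*g
-841062/C(s) = -841062/(2*(-454)) = -841062/(-908) = -841062*(-1/908) = 420531/454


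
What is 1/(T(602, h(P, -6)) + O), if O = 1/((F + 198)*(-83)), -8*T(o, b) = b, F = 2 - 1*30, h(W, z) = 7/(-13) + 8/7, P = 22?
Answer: -5136040/388389 ≈ -13.224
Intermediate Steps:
h(W, z) = 55/91 (h(W, z) = 7*(-1/13) + 8*(⅐) = -7/13 + 8/7 = 55/91)
F = -28 (F = 2 - 30 = -28)
T(o, b) = -b/8
O = -1/14110 (O = 1/((-28 + 198)*(-83)) = 1/(170*(-83)) = 1/(-14110) = -1/14110 ≈ -7.0872e-5)
1/(T(602, h(P, -6)) + O) = 1/(-⅛*55/91 - 1/14110) = 1/(-55/728 - 1/14110) = 1/(-388389/5136040) = -5136040/388389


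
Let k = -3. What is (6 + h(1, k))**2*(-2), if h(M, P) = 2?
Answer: -128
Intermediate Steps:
(6 + h(1, k))**2*(-2) = (6 + 2)**2*(-2) = 8**2*(-2) = 64*(-2) = -128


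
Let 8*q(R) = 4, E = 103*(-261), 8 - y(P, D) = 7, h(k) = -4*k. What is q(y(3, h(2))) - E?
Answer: 53767/2 ≈ 26884.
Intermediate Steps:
y(P, D) = 1 (y(P, D) = 8 - 1*7 = 8 - 7 = 1)
E = -26883
q(R) = 1/2 (q(R) = (1/8)*4 = 1/2)
q(y(3, h(2))) - E = 1/2 - 1*(-26883) = 1/2 + 26883 = 53767/2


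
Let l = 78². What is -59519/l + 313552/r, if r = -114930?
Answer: -486009391/38846340 ≈ -12.511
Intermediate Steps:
l = 6084
-59519/l + 313552/r = -59519/6084 + 313552/(-114930) = -59519*1/6084 + 313552*(-1/114930) = -59519/6084 - 156776/57465 = -486009391/38846340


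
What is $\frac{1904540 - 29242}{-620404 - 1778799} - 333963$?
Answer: $- \frac{801246906787}{2399203} \approx -3.3396 \cdot 10^{5}$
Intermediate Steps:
$\frac{1904540 - 29242}{-620404 - 1778799} - 333963 = \frac{1875298}{-2399203} - 333963 = 1875298 \left(- \frac{1}{2399203}\right) - 333963 = - \frac{1875298}{2399203} - 333963 = - \frac{801246906787}{2399203}$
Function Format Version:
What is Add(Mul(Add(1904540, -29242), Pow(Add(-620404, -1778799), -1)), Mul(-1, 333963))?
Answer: Rational(-801246906787, 2399203) ≈ -3.3396e+5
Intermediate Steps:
Add(Mul(Add(1904540, -29242), Pow(Add(-620404, -1778799), -1)), Mul(-1, 333963)) = Add(Mul(1875298, Pow(-2399203, -1)), -333963) = Add(Mul(1875298, Rational(-1, 2399203)), -333963) = Add(Rational(-1875298, 2399203), -333963) = Rational(-801246906787, 2399203)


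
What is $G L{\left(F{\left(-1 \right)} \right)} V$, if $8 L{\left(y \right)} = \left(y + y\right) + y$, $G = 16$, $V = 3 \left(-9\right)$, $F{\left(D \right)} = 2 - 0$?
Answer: $-324$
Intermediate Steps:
$F{\left(D \right)} = 2$ ($F{\left(D \right)} = 2 + 0 = 2$)
$V = -27$
$L{\left(y \right)} = \frac{3 y}{8}$ ($L{\left(y \right)} = \frac{\left(y + y\right) + y}{8} = \frac{2 y + y}{8} = \frac{3 y}{8}$)
$G L{\left(F{\left(-1 \right)} \right)} V = 16 \cdot \frac{3}{8} \cdot 2 \left(-27\right) = 16 \cdot \frac{3}{4} \left(-27\right) = 12 \left(-27\right) = -324$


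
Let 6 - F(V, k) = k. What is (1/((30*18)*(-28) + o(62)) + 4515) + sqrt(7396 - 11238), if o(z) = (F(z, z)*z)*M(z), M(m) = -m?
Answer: 903650161/200144 + I*sqrt(3842) ≈ 4515.0 + 61.984*I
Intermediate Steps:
F(V, k) = 6 - k
o(z) = -z**2*(6 - z) (o(z) = ((6 - z)*z)*(-z) = (z*(6 - z))*(-z) = -z**2*(6 - z))
(1/((30*18)*(-28) + o(62)) + 4515) + sqrt(7396 - 11238) = (1/((30*18)*(-28) + 62**2*(-6 + 62)) + 4515) + sqrt(7396 - 11238) = (1/(540*(-28) + 3844*56) + 4515) + sqrt(-3842) = (1/(-15120 + 215264) + 4515) + I*sqrt(3842) = (1/200144 + 4515) + I*sqrt(3842) = 903650161/200144 + I*sqrt(3842)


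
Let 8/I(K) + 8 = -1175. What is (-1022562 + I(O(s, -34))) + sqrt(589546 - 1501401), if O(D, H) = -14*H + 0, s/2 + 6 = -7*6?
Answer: -1209690854/1183 + I*sqrt(911855) ≈ -1.0226e+6 + 954.91*I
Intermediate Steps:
s = -96 (s = -12 + 2*(-7*6) = -12 + 2*(-42) = -12 - 84 = -96)
O(D, H) = -14*H
I(K) = -8/1183 (I(K) = 8/(-8 - 1175) = 8/(-1183) = 8*(-1/1183) = -8/1183)
(-1022562 + I(O(s, -34))) + sqrt(589546 - 1501401) = (-1022562 - 8/1183) + sqrt(589546 - 1501401) = -1209690854/1183 + sqrt(-911855) = -1209690854/1183 + I*sqrt(911855)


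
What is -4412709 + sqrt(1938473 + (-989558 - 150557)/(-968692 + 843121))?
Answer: -4412709 + 59*sqrt(8780848271418)/125571 ≈ -4.4113e+6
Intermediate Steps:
-4412709 + sqrt(1938473 + (-989558 - 150557)/(-968692 + 843121)) = -4412709 + sqrt(1938473 - 1140115/(-125571)) = -4412709 + sqrt(1938473 - 1140115*(-1/125571)) = -4412709 + sqrt(1938473 + 1140115/125571) = -4412709 + sqrt(243417133198/125571) = -4412709 + 59*sqrt(8780848271418)/125571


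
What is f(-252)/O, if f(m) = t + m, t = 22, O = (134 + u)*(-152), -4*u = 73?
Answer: 115/8797 ≈ 0.013073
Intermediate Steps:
u = -73/4 (u = -¼*73 = -73/4 ≈ -18.250)
O = -17594 (O = (134 - 73/4)*(-152) = (463/4)*(-152) = -17594)
f(m) = 22 + m
f(-252)/O = (22 - 252)/(-17594) = -230*(-1/17594) = 115/8797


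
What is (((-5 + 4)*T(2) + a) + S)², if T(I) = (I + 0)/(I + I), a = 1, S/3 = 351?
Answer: 4439449/4 ≈ 1.1099e+6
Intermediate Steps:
S = 1053 (S = 3*351 = 1053)
T(I) = ½ (T(I) = I/((2*I)) = I*(1/(2*I)) = ½)
(((-5 + 4)*T(2) + a) + S)² = (((-5 + 4)*(½) + 1) + 1053)² = ((-1*½ + 1) + 1053)² = ((-½ + 1) + 1053)² = (½ + 1053)² = (2107/2)² = 4439449/4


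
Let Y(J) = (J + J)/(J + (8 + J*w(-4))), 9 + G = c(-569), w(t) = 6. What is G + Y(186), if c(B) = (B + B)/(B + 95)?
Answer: -980338/155235 ≈ -6.3152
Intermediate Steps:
c(B) = 2*B/(95 + B) (c(B) = (2*B)/(95 + B) = 2*B/(95 + B))
G = -1564/237 (G = -9 + 2*(-569)/(95 - 569) = -9 + 2*(-569)/(-474) = -9 + 2*(-569)*(-1/474) = -9 + 569/237 = -1564/237 ≈ -6.5992)
Y(J) = 2*J/(8 + 7*J) (Y(J) = (J + J)/(J + (8 + J*6)) = (2*J)/(J + (8 + 6*J)) = (2*J)/(8 + 7*J) = 2*J/(8 + 7*J))
G + Y(186) = -1564/237 + 2*186/(8 + 7*186) = -1564/237 + 2*186/(8 + 1302) = -1564/237 + 2*186/1310 = -1564/237 + 2*186*(1/1310) = -1564/237 + 186/655 = -980338/155235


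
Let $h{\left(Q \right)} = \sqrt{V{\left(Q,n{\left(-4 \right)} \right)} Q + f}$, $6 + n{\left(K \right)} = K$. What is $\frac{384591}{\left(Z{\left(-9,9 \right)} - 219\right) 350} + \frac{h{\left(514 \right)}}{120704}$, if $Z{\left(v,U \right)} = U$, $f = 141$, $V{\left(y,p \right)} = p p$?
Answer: $- \frac{128197}{24500} + \frac{\sqrt{51541}}{120704} \approx -5.2307$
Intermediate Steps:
$n{\left(K \right)} = -6 + K$
$V{\left(y,p \right)} = p^{2}$
$h{\left(Q \right)} = \sqrt{141 + 100 Q}$ ($h{\left(Q \right)} = \sqrt{\left(-6 - 4\right)^{2} Q + 141} = \sqrt{\left(-10\right)^{2} Q + 141} = \sqrt{100 Q + 141} = \sqrt{141 + 100 Q}$)
$\frac{384591}{\left(Z{\left(-9,9 \right)} - 219\right) 350} + \frac{h{\left(514 \right)}}{120704} = \frac{384591}{\left(9 - 219\right) 350} + \frac{\sqrt{141 + 100 \cdot 514}}{120704} = \frac{384591}{\left(-210\right) 350} + \sqrt{141 + 51400} \cdot \frac{1}{120704} = \frac{384591}{-73500} + \sqrt{51541} \cdot \frac{1}{120704} = 384591 \left(- \frac{1}{73500}\right) + \frac{\sqrt{51541}}{120704} = - \frac{128197}{24500} + \frac{\sqrt{51541}}{120704}$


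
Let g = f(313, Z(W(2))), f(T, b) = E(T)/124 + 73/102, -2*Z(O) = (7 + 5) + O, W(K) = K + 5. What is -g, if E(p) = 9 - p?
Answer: 5489/3162 ≈ 1.7359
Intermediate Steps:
W(K) = 5 + K
Z(O) = -6 - O/2 (Z(O) = -((7 + 5) + O)/2 = -(12 + O)/2 = -6 - O/2)
f(T, b) = 4985/6324 - T/124 (f(T, b) = (9 - T)/124 + 73/102 = (9 - T)*(1/124) + 73*(1/102) = (9/124 - T/124) + 73/102 = 4985/6324 - T/124)
g = -5489/3162 (g = 4985/6324 - 1/124*313 = 4985/6324 - 313/124 = -5489/3162 ≈ -1.7359)
-g = -1*(-5489/3162) = 5489/3162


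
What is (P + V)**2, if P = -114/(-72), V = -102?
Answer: 1452025/144 ≈ 10084.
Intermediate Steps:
P = 19/12 (P = -114*(-1/72) = 19/12 ≈ 1.5833)
(P + V)**2 = (19/12 - 102)**2 = (-1205/12)**2 = 1452025/144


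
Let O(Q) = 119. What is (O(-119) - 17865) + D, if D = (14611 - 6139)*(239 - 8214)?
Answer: -67581946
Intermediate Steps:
D = -67564200 (D = 8472*(-7975) = -67564200)
(O(-119) - 17865) + D = (119 - 17865) - 67564200 = -17746 - 67564200 = -67581946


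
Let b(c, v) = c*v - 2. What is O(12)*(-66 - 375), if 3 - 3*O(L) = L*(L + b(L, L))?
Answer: 271215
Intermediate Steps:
b(c, v) = -2 + c*v
O(L) = 1 - L*(-2 + L + L²)/3 (O(L) = 1 - L*(L + (-2 + L*L))/3 = 1 - L*(L + (-2 + L²))/3 = 1 - L*(-2 + L + L²)/3)
O(12)*(-66 - 375) = (1 - ⅓*12² - ⅓*12*(-2 + 12²))*(-66 - 375) = (1 - ⅓*144 - ⅓*12*(-2 + 144))*(-441) = (1 - 48 - ⅓*12*142)*(-441) = (1 - 48 - 568)*(-441) = -615*(-441) = 271215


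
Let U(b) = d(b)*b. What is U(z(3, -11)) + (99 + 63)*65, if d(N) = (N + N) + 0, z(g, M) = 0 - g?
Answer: 10548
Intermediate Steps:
z(g, M) = -g
d(N) = 2*N (d(N) = 2*N + 0 = 2*N)
U(b) = 2*b² (U(b) = (2*b)*b = 2*b²)
U(z(3, -11)) + (99 + 63)*65 = 2*(-1*3)² + (99 + 63)*65 = 2*(-3)² + 162*65 = 2*9 + 10530 = 18 + 10530 = 10548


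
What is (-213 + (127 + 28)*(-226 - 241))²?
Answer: 5270469604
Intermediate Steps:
(-213 + (127 + 28)*(-226 - 241))² = (-213 + 155*(-467))² = (-213 - 72385)² = (-72598)² = 5270469604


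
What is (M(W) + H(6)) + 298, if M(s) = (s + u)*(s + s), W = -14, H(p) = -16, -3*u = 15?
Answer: 814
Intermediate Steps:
u = -5 (u = -1/3*15 = -5)
M(s) = 2*s*(-5 + s) (M(s) = (s - 5)*(s + s) = (-5 + s)*(2*s) = 2*s*(-5 + s))
(M(W) + H(6)) + 298 = (2*(-14)*(-5 - 14) - 16) + 298 = (2*(-14)*(-19) - 16) + 298 = (532 - 16) + 298 = 516 + 298 = 814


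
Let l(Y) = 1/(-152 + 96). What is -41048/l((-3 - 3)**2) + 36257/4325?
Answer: 9941861857/4325 ≈ 2.2987e+6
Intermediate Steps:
l(Y) = -1/56 (l(Y) = 1/(-56) = -1/56)
-41048/l((-3 - 3)**2) + 36257/4325 = -41048/(-1/56) + 36257/4325 = -41048*(-56) + 36257*(1/4325) = 2298688 + 36257/4325 = 9941861857/4325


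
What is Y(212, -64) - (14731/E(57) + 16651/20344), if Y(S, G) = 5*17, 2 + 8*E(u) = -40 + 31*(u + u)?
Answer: 895715269/17760312 ≈ 50.434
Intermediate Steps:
E(u) = -21/4 + 31*u/4 (E(u) = -¼ + (-40 + 31*(u + u))/8 = -¼ + (-40 + 31*(2*u))/8 = -¼ + (-40 + 62*u)/8 = -¼ + (-5 + 31*u/4) = -21/4 + 31*u/4)
Y(S, G) = 85
Y(212, -64) - (14731/E(57) + 16651/20344) = 85 - (14731/(-21/4 + (31/4)*57) + 16651/20344) = 85 - (14731/(-21/4 + 1767/4) + 16651*(1/20344)) = 85 - (14731/(873/2) + 16651/20344) = 85 - (14731*(2/873) + 16651/20344) = 85 - (29462/873 + 16651/20344) = 85 - 1*613911251/17760312 = 85 - 613911251/17760312 = 895715269/17760312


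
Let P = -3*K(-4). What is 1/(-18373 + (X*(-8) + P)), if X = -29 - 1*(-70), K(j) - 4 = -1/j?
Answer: -4/74855 ≈ -5.3437e-5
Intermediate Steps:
K(j) = 4 - 1/j
P = -51/4 (P = -3*(4 - 1/(-4)) = -3*(4 - 1*(-1/4)) = -3*(4 + 1/4) = -3*17/4 = -51/4 ≈ -12.750)
X = 41 (X = -29 + 70 = 41)
1/(-18373 + (X*(-8) + P)) = 1/(-18373 + (41*(-8) - 51/4)) = 1/(-18373 + (-328 - 51/4)) = 1/(-18373 - 1363/4) = 1/(-74855/4) = -4/74855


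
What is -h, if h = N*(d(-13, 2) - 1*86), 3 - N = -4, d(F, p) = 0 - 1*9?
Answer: 665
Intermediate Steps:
d(F, p) = -9 (d(F, p) = 0 - 9 = -9)
N = 7 (N = 3 - 1*(-4) = 3 + 4 = 7)
h = -665 (h = 7*(-9 - 1*86) = 7*(-9 - 86) = 7*(-95) = -665)
-h = -1*(-665) = 665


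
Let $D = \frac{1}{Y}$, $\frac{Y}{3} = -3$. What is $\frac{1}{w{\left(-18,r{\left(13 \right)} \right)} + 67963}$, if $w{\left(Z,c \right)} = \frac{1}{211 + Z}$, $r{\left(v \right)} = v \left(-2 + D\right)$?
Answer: $\frac{193}{13116860} \approx 1.4714 \cdot 10^{-5}$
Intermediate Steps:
$Y = -9$ ($Y = 3 \left(-3\right) = -9$)
$D = - \frac{1}{9}$ ($D = \frac{1}{-9} = - \frac{1}{9} \approx -0.11111$)
$r{\left(v \right)} = - \frac{19 v}{9}$ ($r{\left(v \right)} = v \left(-2 - \frac{1}{9}\right) = v \left(- \frac{19}{9}\right) = - \frac{19 v}{9}$)
$\frac{1}{w{\left(-18,r{\left(13 \right)} \right)} + 67963} = \frac{1}{\frac{1}{211 - 18} + 67963} = \frac{1}{\frac{1}{193} + 67963} = \frac{1}{\frac{13116860}{193}} = \frac{193}{13116860}$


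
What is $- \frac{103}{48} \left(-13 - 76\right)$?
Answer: $\frac{9167}{48} \approx 190.98$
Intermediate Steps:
$- \frac{103}{48} \left(-13 - 76\right) = \left(-103\right) \frac{1}{48} \left(-89\right) = \left(- \frac{103}{48}\right) \left(-89\right) = \frac{9167}{48}$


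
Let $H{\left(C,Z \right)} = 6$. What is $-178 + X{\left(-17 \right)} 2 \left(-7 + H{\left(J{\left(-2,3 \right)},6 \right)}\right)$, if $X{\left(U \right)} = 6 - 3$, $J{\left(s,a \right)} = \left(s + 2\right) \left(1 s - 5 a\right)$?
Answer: $-184$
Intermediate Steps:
$J{\left(s,a \right)} = \left(2 + s\right) \left(s - 5 a\right)$
$X{\left(U \right)} = 3$ ($X{\left(U \right)} = 6 - 3 = 3$)
$-178 + X{\left(-17 \right)} 2 \left(-7 + H{\left(J{\left(-2,3 \right)},6 \right)}\right) = -178 + 3 \cdot 2 \left(-7 + 6\right) = -178 + 3 \cdot 2 \left(-1\right) = -178 + 3 \left(-2\right) = -178 - 6 = -184$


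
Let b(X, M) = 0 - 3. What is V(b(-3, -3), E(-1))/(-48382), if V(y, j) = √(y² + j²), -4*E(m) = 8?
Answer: -√13/48382 ≈ -7.4523e-5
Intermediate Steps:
b(X, M) = -3
E(m) = -2 (E(m) = -¼*8 = -2)
V(y, j) = √(j² + y²)
V(b(-3, -3), E(-1))/(-48382) = √((-2)² + (-3)²)/(-48382) = √(4 + 9)*(-1/48382) = √13*(-1/48382) = -√13/48382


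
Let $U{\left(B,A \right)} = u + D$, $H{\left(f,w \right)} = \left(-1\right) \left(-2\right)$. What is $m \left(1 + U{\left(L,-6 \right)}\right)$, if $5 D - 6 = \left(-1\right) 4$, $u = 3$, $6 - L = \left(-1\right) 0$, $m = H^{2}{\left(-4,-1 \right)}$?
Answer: $\frac{88}{5} \approx 17.6$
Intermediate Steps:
$H{\left(f,w \right)} = 2$
$m = 4$ ($m = 2^{2} = 4$)
$L = 6$ ($L = 6 - \left(-1\right) 0 = 6 - 0 = 6 + 0 = 6$)
$D = \frac{2}{5}$ ($D = \frac{6}{5} + \frac{\left(-1\right) 4}{5} = \frac{6}{5} + \frac{1}{5} \left(-4\right) = \frac{6}{5} - \frac{4}{5} = \frac{2}{5} \approx 0.4$)
$U{\left(B,A \right)} = \frac{17}{5}$ ($U{\left(B,A \right)} = 3 + \frac{2}{5} = \frac{17}{5}$)
$m \left(1 + U{\left(L,-6 \right)}\right) = 4 \left(1 + \frac{17}{5}\right) = 4 \cdot \frac{22}{5} = \frac{88}{5}$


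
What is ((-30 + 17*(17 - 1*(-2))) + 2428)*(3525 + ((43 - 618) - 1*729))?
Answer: 6043341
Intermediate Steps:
((-30 + 17*(17 - 1*(-2))) + 2428)*(3525 + ((43 - 618) - 1*729)) = ((-30 + 17*(17 + 2)) + 2428)*(3525 + (-575 - 729)) = ((-30 + 17*19) + 2428)*(3525 - 1304) = ((-30 + 323) + 2428)*2221 = (293 + 2428)*2221 = 2721*2221 = 6043341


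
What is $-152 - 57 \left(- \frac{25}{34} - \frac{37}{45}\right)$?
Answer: $- \frac{32243}{510} \approx -63.222$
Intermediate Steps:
$-152 - 57 \left(- \frac{25}{34} - \frac{37}{45}\right) = -152 - - \frac{45277}{510} = -152 + \frac{45277}{510} = - \frac{32243}{510}$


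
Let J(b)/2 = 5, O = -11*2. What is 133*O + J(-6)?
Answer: -2916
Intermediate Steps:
O = -22
J(b) = 10 (J(b) = 2*5 = 10)
133*O + J(-6) = 133*(-22) + 10 = -2926 + 10 = -2916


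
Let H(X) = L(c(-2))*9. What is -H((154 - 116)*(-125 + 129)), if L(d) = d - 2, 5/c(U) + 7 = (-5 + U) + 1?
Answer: 279/13 ≈ 21.462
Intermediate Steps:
c(U) = 5/(-11 + U) (c(U) = 5/(-7 + ((-5 + U) + 1)) = 5/(-7 + (-4 + U)) = 5/(-11 + U))
L(d) = -2 + d
H(X) = -279/13 (H(X) = (-2 + 5/(-11 - 2))*9 = (-2 + 5/(-13))*9 = (-2 + 5*(-1/13))*9 = (-2 - 5/13)*9 = -31/13*9 = -279/13)
-H((154 - 116)*(-125 + 129)) = -1*(-279/13) = 279/13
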